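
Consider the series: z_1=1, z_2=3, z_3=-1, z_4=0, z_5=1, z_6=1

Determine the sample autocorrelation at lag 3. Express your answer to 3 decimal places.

-0.009

Mean z̄ = (1 + 3 − 1 + 0 + 1 + 1)/6 = 0.8333
Deviations from mean: 0.1667, 2.1667, -1.8333, -0.8333, 0.1667, 0.1667
Σ(z_t−z̄)(z_{t+3}−z̄) = (-0.1389) + (0.3611) + (-0.3056) = -0.0833
Denominator Σ(z_t−z̄)² = 8.8333
r_3 = -0.0833 / 8.8333 = -0.009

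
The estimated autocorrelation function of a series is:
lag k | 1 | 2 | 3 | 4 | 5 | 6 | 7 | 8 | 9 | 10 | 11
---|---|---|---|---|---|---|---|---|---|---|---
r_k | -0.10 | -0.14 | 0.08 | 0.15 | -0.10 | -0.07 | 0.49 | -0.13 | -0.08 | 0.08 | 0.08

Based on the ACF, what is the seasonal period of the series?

The largest autocorrelation is r_7 = 0.49; the remaining lags stay at or below 0.15.
The dominant spike at lag 7 indicates a seasonal period of 7.

7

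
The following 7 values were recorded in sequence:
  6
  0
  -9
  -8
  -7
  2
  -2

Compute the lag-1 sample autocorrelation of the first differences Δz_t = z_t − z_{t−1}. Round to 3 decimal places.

0.097

First differences Δz: -6, -9, 1, 1, 9, -4
Mean of differences = -1.3333
Numerator Σ(Δz_t−Δz̄)(Δz_{t+1}−Δz̄) = 19.8889
Denominator Σ(Δz_t−Δz̄)² = 205.3333
r_1(Δz) = 19.8889 / 205.3333 = 0.097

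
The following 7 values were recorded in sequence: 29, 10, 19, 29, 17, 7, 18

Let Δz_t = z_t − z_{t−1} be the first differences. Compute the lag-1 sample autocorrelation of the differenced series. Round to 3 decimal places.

First differences Δz: -19, 9, 10, -12, -10, 11
Mean of differences = -1.8333
Numerator Σ(Δz_t−Δz̄)(Δz_{t+1}−Δz̄) = -199.8611
Denominator Σ(Δz_t−Δz̄)² = 886.8333
r_1(Δz) = -199.8611 / 886.8333 = -0.225

-0.225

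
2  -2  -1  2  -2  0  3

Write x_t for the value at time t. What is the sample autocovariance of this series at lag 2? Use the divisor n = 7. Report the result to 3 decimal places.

Mean x̄ = (2 − 2 − 1 + 2 − 2 + 0 + 3)/7 = 0.2857
Σ_{t=1}^{5}(x_t−x̄)(x_{t+2}−x̄) = -9.8776
γ_2 = -9.8776 / 7 = -1.411

-1.411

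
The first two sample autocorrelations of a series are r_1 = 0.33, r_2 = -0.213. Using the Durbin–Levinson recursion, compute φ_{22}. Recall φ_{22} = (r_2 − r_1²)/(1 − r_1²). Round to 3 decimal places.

-0.361

φ_{22} = (r_2 − r_1²) / (1 − r_1²)
r_1² = (0.33)² = 0.1089
Numerator = -0.213 − 0.1089 = -0.3219; denominator = 1 − 0.1089 = 0.8911
φ_{22} = -0.3219 / 0.8911 = -0.361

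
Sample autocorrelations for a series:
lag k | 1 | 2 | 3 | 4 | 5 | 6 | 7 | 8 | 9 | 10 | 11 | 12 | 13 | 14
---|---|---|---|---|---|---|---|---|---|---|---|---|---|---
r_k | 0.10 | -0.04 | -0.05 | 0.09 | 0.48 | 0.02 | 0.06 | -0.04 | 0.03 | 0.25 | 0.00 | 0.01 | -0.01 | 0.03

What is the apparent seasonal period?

5

The largest autocorrelation is r_5 = 0.48, with a weaker echo at lag 10 (0.25); the remaining lags stay at or below 0.10.
The dominant spike at lag 5 indicates a seasonal period of 5.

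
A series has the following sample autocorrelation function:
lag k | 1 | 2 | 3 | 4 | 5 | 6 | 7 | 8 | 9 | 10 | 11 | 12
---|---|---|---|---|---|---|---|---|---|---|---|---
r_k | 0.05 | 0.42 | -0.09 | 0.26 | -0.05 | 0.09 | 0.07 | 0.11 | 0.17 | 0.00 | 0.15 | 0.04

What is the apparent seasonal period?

The largest autocorrelation is r_2 = 0.42, with a weaker echo at lag 4 (0.26); the remaining lags stay at or below 0.17.
The dominant spike at lag 2 indicates a seasonal period of 2.

2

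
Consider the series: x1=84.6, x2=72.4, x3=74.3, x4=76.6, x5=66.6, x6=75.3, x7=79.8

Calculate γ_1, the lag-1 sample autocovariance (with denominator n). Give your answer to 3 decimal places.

Mean x̄ = (84.6 + 72.4 + 74.3 + 76.6 + 66.6 + 75.3 + 79.8)/7 = 75.6571
Σ_{t=1}^{6}(x_t−x̄)(x_{t+1}−x̄) = -32.7718
γ_1 = -32.7718 / 7 = -4.682

-4.682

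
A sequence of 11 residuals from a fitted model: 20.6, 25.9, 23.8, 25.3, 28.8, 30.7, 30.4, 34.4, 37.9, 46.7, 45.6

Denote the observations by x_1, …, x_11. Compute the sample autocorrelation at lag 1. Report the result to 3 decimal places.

0.678

Mean x̄ = (20.6 + 25.9 + 23.8 + 25.3 + 28.8 + 30.7 + 30.4 + 34.4 + 37.9 + 46.7 + 45.6)/11 = 31.8273
Numerator Σ_{t=1}^{10}(x_t−x̄)(x_{t+1}−x̄) = 498.4120
Denominator Σ(x_t−x̄)² = 735.0818
r_1 = 498.4120 / 735.0818 = 0.678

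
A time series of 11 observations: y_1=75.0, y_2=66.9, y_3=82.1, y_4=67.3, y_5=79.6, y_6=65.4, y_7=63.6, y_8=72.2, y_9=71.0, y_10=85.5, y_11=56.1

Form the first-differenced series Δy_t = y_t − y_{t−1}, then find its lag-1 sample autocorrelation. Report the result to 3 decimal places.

-0.562

First differences Δy: -8.1, 15.2, -14.8, 12.3, -14.2, -1.8, 8.6, -1.2, 14.5, -29.4
Mean of differences = -1.8900
Numerator Σ(Δy_t−Δȳ)(Δy_{t+1}−Δȳ) = -1117.1381
Denominator Σ(Δy_t−Δȳ)² = 1986.1490
r_1(Δy) = -1117.1381 / 1986.1490 = -0.562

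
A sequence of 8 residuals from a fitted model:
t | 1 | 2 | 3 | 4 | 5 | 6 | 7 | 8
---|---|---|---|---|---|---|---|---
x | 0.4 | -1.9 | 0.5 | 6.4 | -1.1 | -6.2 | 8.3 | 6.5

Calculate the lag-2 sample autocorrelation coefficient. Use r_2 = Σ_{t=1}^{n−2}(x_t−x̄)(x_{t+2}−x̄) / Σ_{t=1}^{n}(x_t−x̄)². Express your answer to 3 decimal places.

Mean x̄ = (0.4 − 1.9 + 0.5 + 6.4 − 1.1 − 6.2 + 8.3 + 6.5)/8 = 1.6125
Σ(x_t−x̄)(x_{t+2}−x̄) = (1.3489) + (-16.8161) + (3.0177) + (-37.4023) + (-18.1398) + (-38.1836) = -106.1753
Denominator Σ(x_t−x̄)² = 174.9688
r_2 = -106.1753 / 174.9688 = -0.607

-0.607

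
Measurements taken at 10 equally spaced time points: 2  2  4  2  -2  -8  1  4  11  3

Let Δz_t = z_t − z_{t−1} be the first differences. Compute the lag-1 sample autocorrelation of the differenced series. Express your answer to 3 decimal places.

First differences Δz: 0, 2, -2, -4, -6, 9, 3, 7, -8
Mean of differences = 0.1111
Numerator Σ(Δz_t−Δz̄)(Δz_{t+1}−Δz̄) = -35.0123
Denominator Σ(Δz_t−Δz̄)² = 262.8889
r_1(Δz) = -35.0123 / 262.8889 = -0.133

-0.133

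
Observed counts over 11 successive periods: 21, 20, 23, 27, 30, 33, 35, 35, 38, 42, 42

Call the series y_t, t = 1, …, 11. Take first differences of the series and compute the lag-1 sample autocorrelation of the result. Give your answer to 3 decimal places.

First differences Δy: -1, 3, 4, 3, 3, 2, 0, 3, 4, 0
Mean of differences = 2.1000
Numerator Σ(Δy_t−Δȳ)(Δy_{t+1}−Δȳ) = -2.6100
Denominator Σ(Δy_t−Δȳ)² = 28.9000
r_1(Δy) = -2.6100 / 28.9000 = -0.090

-0.090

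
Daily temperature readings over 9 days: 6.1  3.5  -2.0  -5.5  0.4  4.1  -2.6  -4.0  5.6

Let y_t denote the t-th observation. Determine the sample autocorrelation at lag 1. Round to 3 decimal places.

Mean ȳ = (6.1 + 3.5 − 2.0 − 5.5 + 0.4 + 4.1 − 2.6 − 4.0 + 5.6)/9 = 0.6222
Numerator Σ_{t=1}^{8}(y_t−ȳ)(y_{t+1}−ȳ) = 5.5384
Denominator Σ(y_t−ȳ)² = 151.3156
r_1 = 5.5384 / 151.3156 = 0.037

0.037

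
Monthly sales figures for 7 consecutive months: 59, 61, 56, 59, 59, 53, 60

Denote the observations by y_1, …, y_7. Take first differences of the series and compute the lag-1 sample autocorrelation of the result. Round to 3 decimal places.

First differences Δy: 2, -5, 3, 0, -6, 7
Mean of differences = 0.1667
Numerator Σ(Δy_t−Δȳ)(Δy_{t+1}−Δȳ) = -65.6944
Denominator Σ(Δy_t−Δȳ)² = 122.8333
r_1(Δy) = -65.6944 / 122.8333 = -0.535

-0.535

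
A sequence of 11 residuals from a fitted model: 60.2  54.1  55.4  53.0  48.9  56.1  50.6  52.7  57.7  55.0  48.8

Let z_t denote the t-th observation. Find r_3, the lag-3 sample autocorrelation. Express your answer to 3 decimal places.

0.128

Mean z̄ = (60.2 + 54.1 + 55.4 + 53.0 + 48.9 + 56.1 + 50.6 + 52.7 + 57.7 + 55.0 + 48.8)/11 = 53.8636
Numerator Σ_{t=1}^{8}(z_t−z̄)(z_{t+3}−z̄) = 16.1479
Denominator Σ(z_t−z̄)² = 126.6055
r_3 = 16.1479 / 126.6055 = 0.128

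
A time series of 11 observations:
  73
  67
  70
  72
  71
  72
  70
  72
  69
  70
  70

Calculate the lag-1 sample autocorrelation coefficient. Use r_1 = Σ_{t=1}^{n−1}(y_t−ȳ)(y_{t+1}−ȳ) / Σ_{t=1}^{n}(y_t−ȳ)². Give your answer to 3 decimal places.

Mean ȳ = (73 + 67 + 70 + 72 + 71 + 72 + 70 + 72 + 69 + 70 + 70)/11 = 70.5455
Numerator Σ_{t=1}^{10}(y_t−ȳ)(y_{t+1}−ȳ) = -8.9339
Denominator Σ(y_t−ȳ)² = 28.7273
r_1 = -8.9339 / 28.7273 = -0.311

-0.311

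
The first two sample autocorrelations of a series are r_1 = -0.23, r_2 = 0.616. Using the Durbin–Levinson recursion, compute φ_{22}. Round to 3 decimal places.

0.595

φ_{22} = (r_2 − r_1²) / (1 − r_1²)
r_1² = (-0.23)² = 0.0529
Numerator = 0.616 − 0.0529 = 0.5631; denominator = 1 − 0.0529 = 0.9471
φ_{22} = 0.5631 / 0.9471 = 0.595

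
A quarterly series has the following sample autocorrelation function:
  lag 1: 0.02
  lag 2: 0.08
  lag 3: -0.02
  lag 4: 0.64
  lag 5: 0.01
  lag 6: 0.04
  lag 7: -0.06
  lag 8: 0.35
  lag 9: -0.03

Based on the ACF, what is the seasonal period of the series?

4

The largest autocorrelation is r_4 = 0.64, with a weaker echo at lag 8 (0.35); the remaining lags stay at or below 0.08.
The dominant spike at lag 4 indicates a seasonal period of 4.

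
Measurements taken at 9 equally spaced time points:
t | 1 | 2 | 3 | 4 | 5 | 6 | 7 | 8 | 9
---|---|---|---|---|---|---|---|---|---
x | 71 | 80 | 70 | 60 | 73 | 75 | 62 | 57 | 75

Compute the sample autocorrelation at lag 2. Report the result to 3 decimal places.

Mean x̄ = (71 + 80 + 70 + 60 + 73 + 75 + 62 + 57 + 75)/9 = 69.2222
Σ(x_t−x̄)(x_{t+2}−x̄) = (1.3827) + (-99.3951) + (2.9383) + (-53.2840) + (-27.2840) + (-70.6173) + (-41.7284) = -287.9877
Denominator Σ(x_t−x̄)² = 487.5556
r_2 = -287.9877 / 487.5556 = -0.591

-0.591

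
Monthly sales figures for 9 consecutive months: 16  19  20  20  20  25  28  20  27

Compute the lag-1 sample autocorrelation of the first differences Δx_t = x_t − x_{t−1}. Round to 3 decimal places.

-0.460

First differences Δx: 3, 1, 0, 0, 5, 3, -8, 7
Mean of differences = 1.3750
Numerator Σ(Δx_t−Δx̄)(Δx_{t+1}−Δx̄) = -65.2656
Denominator Σ(Δx_t−Δx̄)² = 141.8750
r_1(Δx) = -65.2656 / 141.8750 = -0.460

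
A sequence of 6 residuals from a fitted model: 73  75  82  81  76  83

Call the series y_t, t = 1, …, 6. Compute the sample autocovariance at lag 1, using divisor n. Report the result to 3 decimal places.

-0.296

Mean ȳ = (73 + 75 + 82 + 81 + 76 + 83)/6 = 78.3333
Σ_{t=1}^{5}(y_t−ȳ)(y_{t+1}−ȳ) = -1.7778
γ_1 = -1.7778 / 6 = -0.296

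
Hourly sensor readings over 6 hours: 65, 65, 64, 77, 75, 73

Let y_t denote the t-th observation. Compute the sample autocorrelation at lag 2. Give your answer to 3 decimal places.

-0.082

Mean ȳ = (65 + 65 + 64 + 77 + 75 + 73)/6 = 69.8333
Numerator Σ_{t=1}^{4}(y_t−ȳ)(y_{t+2}−ȳ) = -13.8889
Denominator Σ(y_t−ȳ)² = 168.8333
r_2 = -13.8889 / 168.8333 = -0.082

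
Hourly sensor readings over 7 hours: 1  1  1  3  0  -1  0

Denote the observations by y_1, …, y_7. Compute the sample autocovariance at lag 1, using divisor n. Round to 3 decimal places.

0.233

Mean ȳ = (1 + 1 + 1 + 3 + 0 − 1 + 0)/7 = 0.7143
Σ_{t=1}^{6}(y_t−ȳ)(y_{t+1}−ȳ) = 1.6327
γ_1 = 1.6327 / 7 = 0.233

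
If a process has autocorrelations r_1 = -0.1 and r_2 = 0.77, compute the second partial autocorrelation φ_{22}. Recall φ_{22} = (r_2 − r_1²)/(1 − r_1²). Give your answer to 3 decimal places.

φ_{22} = (r_2 − r_1²) / (1 − r_1²)
r_1² = (-0.1)² = 0.01
Numerator = 0.77 − 0.0100 = 0.7600; denominator = 1 − 0.0100 = 0.9900
φ_{22} = 0.7600 / 0.9900 = 0.768

0.768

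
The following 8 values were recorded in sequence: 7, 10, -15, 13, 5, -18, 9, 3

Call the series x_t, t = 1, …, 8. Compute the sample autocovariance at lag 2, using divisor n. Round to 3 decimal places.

Mean x̄ = (7 + 10 − 15 + 13 + 5 − 18 + 9 + 3)/8 = 1.7500
Σ_{t=1}^{6}(x_t−x̄)(x_{t+2}−x̄) = -272.8750
γ_2 = -272.8750 / 8 = -34.109

-34.109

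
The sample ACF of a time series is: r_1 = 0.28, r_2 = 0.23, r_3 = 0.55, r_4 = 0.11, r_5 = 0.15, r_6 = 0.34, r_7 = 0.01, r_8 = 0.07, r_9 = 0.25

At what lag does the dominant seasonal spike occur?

The largest autocorrelation is r_3 = 0.55, with a weaker echo at lag 6 (0.34); the remaining lags stay at or below 0.28. The elevated value at lag 1 (0.28), dropping to 0.23 at lag 2, reflects decaying short-term dependence rather than seasonality.
The dominant spike at lag 3 indicates a seasonal period of 3.

3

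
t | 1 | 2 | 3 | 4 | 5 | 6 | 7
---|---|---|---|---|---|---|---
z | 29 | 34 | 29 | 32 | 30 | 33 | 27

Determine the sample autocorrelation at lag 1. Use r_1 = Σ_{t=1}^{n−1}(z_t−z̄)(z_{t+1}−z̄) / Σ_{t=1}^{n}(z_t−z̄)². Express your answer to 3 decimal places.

Mean z̄ = (29 + 34 + 29 + 32 + 30 + 33 + 27)/7 = 30.5714
Deviations from mean: -1.5714, 3.4286, -1.5714, 1.4286, -0.5714, 2.4286, -3.5714
Σ(z_t−z̄)(z_{t+1}−z̄) = (-5.3878) + (-5.3878) + (-2.2449) + (-0.8163) + (-1.3878) + (-8.6735) = -23.8980
Denominator Σ(z_t−z̄)² = 37.7143
r_1 = -23.8980 / 37.7143 = -0.634

-0.634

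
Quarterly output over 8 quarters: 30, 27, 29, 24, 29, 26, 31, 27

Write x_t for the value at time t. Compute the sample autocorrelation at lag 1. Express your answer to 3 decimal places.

Mean x̄ = (30 + 27 + 29 + 24 + 29 + 26 + 31 + 27)/8 = 27.8750
Deviations from mean: 2.1250, -0.8750, 1.1250, -3.8750, 1.1250, -1.8750, 3.1250, -0.8750
Numerator Σ_{t=1}^{7}(x_t−x̄)(x_{t+1}−x̄) = -22.2656
Denominator Σ(x_t−x̄)² = 36.8750
r_1 = -22.2656 / 36.8750 = -0.604

-0.604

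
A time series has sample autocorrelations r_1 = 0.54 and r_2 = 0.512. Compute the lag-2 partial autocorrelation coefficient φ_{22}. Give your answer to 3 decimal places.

φ_{22} = (r_2 − r_1²) / (1 − r_1²)
r_1² = (0.54)² = 0.2916
Numerator = 0.512 − 0.2916 = 0.2204; denominator = 1 − 0.2916 = 0.7084
φ_{22} = 0.2204 / 0.7084 = 0.311

0.311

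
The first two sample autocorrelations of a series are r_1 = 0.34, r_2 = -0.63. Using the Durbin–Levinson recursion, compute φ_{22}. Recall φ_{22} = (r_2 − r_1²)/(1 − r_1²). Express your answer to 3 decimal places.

-0.843

φ_{22} = (r_2 − r_1²) / (1 − r_1²)
r_1² = (0.34)² = 0.1156
Numerator = -0.63 − 0.1156 = -0.7456; denominator = 1 − 0.1156 = 0.8844
φ_{22} = -0.7456 / 0.8844 = -0.843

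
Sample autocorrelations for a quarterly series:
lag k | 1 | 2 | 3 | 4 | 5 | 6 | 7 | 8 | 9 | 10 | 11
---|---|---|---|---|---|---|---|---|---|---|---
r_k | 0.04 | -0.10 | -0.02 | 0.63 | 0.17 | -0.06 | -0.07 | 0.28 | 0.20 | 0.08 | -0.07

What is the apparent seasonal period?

The largest autocorrelation is r_4 = 0.63, with a weaker echo at lag 8 (0.28); the remaining lags stay at or below 0.20.
The dominant spike at lag 4 indicates a seasonal period of 4.

4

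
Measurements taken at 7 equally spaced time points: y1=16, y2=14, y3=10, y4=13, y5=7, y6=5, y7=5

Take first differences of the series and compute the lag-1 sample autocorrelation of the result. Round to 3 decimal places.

-0.611

First differences Δy: -2, -4, 3, -6, -2, 0
Mean of differences = -1.8333
Numerator Σ(Δy_t−Δȳ)(Δy_{t+1}−Δȳ) = -29.8611
Denominator Σ(Δy_t−Δȳ)² = 48.8333
r_1(Δy) = -29.8611 / 48.8333 = -0.611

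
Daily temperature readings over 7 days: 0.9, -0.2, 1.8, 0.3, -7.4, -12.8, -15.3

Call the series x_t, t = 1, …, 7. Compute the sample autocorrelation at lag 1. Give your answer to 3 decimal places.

Mean x̄ = (0.9 − 0.2 + 1.8 + 0.3 − 7.4 − 12.8 − 15.3)/7 = -4.6714
Deviations from mean: 5.5714, 4.4714, 6.4714, 4.9714, -2.7286, -8.1286, -10.6286
Numerator Σ_{t=1}^{6}(x_t−x̄)(x_{t+1}−x̄) = 181.0306
Denominator Σ(x_t−x̄)² = 304.1143
r_1 = 181.0306 / 304.1143 = 0.595

0.595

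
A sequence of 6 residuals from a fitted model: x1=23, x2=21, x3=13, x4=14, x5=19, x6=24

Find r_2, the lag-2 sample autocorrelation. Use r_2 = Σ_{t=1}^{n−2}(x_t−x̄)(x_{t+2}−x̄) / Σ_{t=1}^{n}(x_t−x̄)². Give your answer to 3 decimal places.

Mean x̄ = (23 + 21 + 13 + 14 + 19 + 24)/6 = 19.0000
Deviations from mean: 4.0000, 2.0000, -6.0000, -5.0000, 0.0000, 5.0000
Numerator Σ_{t=1}^{4}(x_t−x̄)(x_{t+2}−x̄) = -59.0000
Denominator Σ(x_t−x̄)² = 106.0000
r_2 = -59.0000 / 106.0000 = -0.557

-0.557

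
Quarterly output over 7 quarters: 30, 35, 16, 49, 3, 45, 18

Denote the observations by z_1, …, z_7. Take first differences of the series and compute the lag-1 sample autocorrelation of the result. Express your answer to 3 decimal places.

-0.873

First differences Δz: 5, -19, 33, -46, 42, -27
Mean of differences = -2.0000
Numerator Σ(Δz_t−Δz̄)(Δz_{t+1}−Δz̄) = -5290.0000
Denominator Σ(Δz_t−Δz̄)² = 6060.0000
r_1(Δz) = -5290.0000 / 6060.0000 = -0.873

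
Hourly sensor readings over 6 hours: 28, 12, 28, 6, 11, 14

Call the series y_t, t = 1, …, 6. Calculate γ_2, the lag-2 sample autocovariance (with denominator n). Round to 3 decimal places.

23.750

Mean ȳ = (28 + 12 + 28 + 6 + 11 + 14)/6 = 16.5000
Σ_{t=1}^{4}(y_t−ȳ)(y_{t+2}−ȳ) = 142.5000
γ_2 = 142.5000 / 6 = 23.750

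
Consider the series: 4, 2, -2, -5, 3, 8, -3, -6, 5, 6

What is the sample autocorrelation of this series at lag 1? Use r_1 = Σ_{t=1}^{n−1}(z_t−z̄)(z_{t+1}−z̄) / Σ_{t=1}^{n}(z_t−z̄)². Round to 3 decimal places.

Mean z̄ = (4 + 2 − 2 − 5 + 3 + 8 − 3 − 6 + 5 + 6)/10 = 1.2000
Numerator Σ_{t=1}^{9}(z_t−z̄)(z_{t+1}−z̄) = 13.1600
Denominator Σ(z_t−z̄)² = 213.6000
r_1 = 13.1600 / 213.6000 = 0.062

0.062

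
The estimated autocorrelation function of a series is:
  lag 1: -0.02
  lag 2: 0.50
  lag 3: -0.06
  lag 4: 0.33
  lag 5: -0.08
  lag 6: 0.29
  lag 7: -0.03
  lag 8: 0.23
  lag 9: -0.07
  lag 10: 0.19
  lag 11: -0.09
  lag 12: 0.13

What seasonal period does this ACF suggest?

2

The largest autocorrelation is r_2 = 0.50, with weaker echoes at lags 4 (0.33), 6 (0.29), 8 (0.23) and 10 (0.19); the remaining lags stay at or below 0.13.
The dominant spike at lag 2 indicates a seasonal period of 2.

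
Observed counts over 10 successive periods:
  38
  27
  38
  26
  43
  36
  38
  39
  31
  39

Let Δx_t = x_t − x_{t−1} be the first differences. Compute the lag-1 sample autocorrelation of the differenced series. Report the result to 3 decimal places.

First differences Δx: -11, 11, -12, 17, -7, 2, 1, -8, 8
Mean of differences = 0.1111
Numerator Σ(Δx_t−Δx̄)(Δx_{t+1}−Δx̄) = -660.4568
Denominator Σ(Δx_t−Δx̄)² = 856.8889
r_1(Δx) = -660.4568 / 856.8889 = -0.771

-0.771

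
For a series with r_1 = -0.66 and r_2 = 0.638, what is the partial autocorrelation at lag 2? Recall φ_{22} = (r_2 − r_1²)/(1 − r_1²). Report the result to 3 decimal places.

φ_{22} = (r_2 − r_1²) / (1 − r_1²)
r_1² = (-0.66)² = 0.4356
Numerator = 0.638 − 0.4356 = 0.2024; denominator = 1 − 0.4356 = 0.5644
φ_{22} = 0.2024 / 0.5644 = 0.359

0.359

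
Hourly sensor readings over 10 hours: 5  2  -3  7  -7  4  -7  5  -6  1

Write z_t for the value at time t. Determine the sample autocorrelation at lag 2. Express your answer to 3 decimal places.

Mean z̄ = (5 + 2 − 3 + 7 − 7 + 4 − 7 + 5 − 6 + 1)/10 = 0.1000
Numerator Σ_{t=1}^{8}(z_t−z̄)(z_{t+2}−z̄) = 164.0800
Denominator Σ(z_t−z̄)² = 262.9000
r_2 = 164.0800 / 262.9000 = 0.624

0.624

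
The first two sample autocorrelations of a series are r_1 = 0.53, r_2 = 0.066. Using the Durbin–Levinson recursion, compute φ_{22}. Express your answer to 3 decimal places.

φ_{22} = (r_2 − r_1²) / (1 − r_1²)
r_1² = (0.53)² = 0.2809
Numerator = 0.066 − 0.2809 = -0.2149; denominator = 1 − 0.2809 = 0.7191
φ_{22} = -0.2149 / 0.7191 = -0.299

-0.299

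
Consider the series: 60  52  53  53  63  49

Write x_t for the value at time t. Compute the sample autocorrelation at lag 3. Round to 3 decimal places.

Mean x̄ = (60 + 52 + 53 + 53 + 63 + 49)/6 = 55.0000
Deviations from mean: 5.0000, -3.0000, -2.0000, -2.0000, 8.0000, -6.0000
Numerator Σ_{t=1}^{3}(x_t−x̄)(x_{t+3}−x̄) = -22.0000
Denominator Σ(x_t−x̄)² = 142.0000
r_3 = -22.0000 / 142.0000 = -0.155

-0.155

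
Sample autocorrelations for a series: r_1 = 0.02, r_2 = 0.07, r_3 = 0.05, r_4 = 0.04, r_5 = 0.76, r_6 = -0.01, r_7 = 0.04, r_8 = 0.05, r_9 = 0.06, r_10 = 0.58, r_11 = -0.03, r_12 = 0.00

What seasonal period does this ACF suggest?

5

The largest autocorrelation is r_5 = 0.76, with a weaker echo at lag 10 (0.58); the remaining lags stay at or below 0.07.
The dominant spike at lag 5 indicates a seasonal period of 5.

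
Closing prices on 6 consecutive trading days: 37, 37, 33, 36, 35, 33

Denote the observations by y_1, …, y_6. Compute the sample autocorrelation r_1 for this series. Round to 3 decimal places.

Mean ȳ = (37 + 37 + 33 + 36 + 35 + 33)/6 = 35.1667
Deviations from mean: 1.8333, 1.8333, -2.1667, 0.8333, -0.1667, -2.1667
Σ(y_t−ȳ)(y_{t+1}−ȳ) = (3.3611) + (-3.9722) + (-1.8056) + (-0.1389) + (0.3611) = -2.1944
Denominator Σ(y_t−ȳ)² = 16.8333
r_1 = -2.1944 / 16.8333 = -0.130

-0.130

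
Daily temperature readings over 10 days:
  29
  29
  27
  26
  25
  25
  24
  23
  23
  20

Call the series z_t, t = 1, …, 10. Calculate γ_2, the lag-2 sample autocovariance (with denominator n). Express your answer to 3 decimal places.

Mean z̄ = (29 + 29 + 27 + 26 + 25 + 25 + 24 + 23 + 23 + 20)/10 = 25.1000
Σ_{t=1}^{8}(z_t−z̄)(z_{t+2}−z̄) = 23.9800
γ_2 = 23.9800 / 10 = 2.398

2.398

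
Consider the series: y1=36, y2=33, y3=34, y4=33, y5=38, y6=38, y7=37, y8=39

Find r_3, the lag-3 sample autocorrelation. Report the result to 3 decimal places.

Mean ȳ = (36 + 33 + 34 + 33 + 38 + 38 + 37 + 39)/8 = 36.0000
Deviations from mean: 0.0000, -3.0000, -2.0000, -3.0000, 2.0000, 2.0000, 1.0000, 3.0000
Σ(y_t−ȳ)(y_{t+3}−ȳ) = (0.0000) + (-6.0000) + (-4.0000) + (-3.0000) + (6.0000) = -7.0000
Denominator Σ(y_t−ȳ)² = 40.0000
r_3 = -7.0000 / 40.0000 = -0.175

-0.175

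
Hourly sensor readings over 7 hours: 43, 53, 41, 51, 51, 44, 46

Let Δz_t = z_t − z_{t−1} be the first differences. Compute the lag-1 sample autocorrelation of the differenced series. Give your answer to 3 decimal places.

-0.631

First differences Δz: 10, -12, 10, 0, -7, 2
Mean of differences = 0.5000
Numerator Σ(Δz_t−Δz̄)(Δz_{t+1}−Δz̄) = -249.7500
Denominator Σ(Δz_t−Δz̄)² = 395.5000
r_1(Δz) = -249.7500 / 395.5000 = -0.631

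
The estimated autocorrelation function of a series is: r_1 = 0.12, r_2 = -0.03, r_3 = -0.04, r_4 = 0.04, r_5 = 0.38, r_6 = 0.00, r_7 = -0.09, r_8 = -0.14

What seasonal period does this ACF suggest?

The largest autocorrelation is r_5 = 0.38; the remaining lags stay at or below 0.12.
The dominant spike at lag 5 indicates a seasonal period of 5.

5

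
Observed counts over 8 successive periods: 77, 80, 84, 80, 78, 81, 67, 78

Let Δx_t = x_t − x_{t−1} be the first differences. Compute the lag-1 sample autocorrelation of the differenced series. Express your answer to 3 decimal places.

First differences Δx: 3, 4, -4, -2, 3, -14, 11
Mean of differences = 0.1429
Numerator Σ(Δx_t−Δx̄)(Δx_{t+1}−Δx̄) = -196.1633
Denominator Σ(Δx_t−Δx̄)² = 370.8571
r_1(Δx) = -196.1633 / 370.8571 = -0.529

-0.529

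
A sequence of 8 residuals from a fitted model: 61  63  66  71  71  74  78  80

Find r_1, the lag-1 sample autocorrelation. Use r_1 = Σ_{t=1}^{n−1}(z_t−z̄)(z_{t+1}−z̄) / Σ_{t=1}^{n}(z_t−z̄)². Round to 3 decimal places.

Mean z̄ = (61 + 63 + 66 + 71 + 71 + 74 + 78 + 80)/8 = 70.5000
Deviations from mean: -9.5000, -7.5000, -4.5000, 0.5000, 0.5000, 3.5000, 7.5000, 9.5000
Numerator Σ_{t=1}^{7}(z_t−z̄)(z_{t+1}−z̄) = 202.2500
Denominator Σ(z_t−z̄)² = 326.0000
r_1 = 202.2500 / 326.0000 = 0.620

0.620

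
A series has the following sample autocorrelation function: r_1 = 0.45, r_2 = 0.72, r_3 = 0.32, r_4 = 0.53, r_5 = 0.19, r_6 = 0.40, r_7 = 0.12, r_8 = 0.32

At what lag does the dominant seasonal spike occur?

The largest autocorrelation is r_2 = 0.72, with a weaker echo at lag 4 (0.53); the remaining lags stay at or below 0.45.
The dominant spike at lag 2 indicates a seasonal period of 2.

2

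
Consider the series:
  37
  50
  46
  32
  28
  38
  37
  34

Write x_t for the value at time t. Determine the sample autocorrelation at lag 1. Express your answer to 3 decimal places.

Mean x̄ = (37 + 50 + 46 + 32 + 28 + 38 + 37 + 34)/8 = 37.7500
Numerator Σ_{t=1}^{7}(x_t−x̄)(x_{t+1}−x̄) = 100.6875
Denominator Σ(x_t−x̄)² = 361.5000
r_1 = 100.6875 / 361.5000 = 0.279

0.279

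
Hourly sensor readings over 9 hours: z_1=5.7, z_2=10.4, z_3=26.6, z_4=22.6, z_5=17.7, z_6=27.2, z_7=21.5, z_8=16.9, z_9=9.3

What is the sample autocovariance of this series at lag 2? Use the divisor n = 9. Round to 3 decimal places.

-14.597

Mean z̄ = (5.7 + 10.4 + 26.6 + 22.6 + 17.7 + 27.2 + 21.5 + 16.9 + 9.3)/9 = 17.5444
Σ_{t=1}^{7}(z_t−z̄)(z_{t+2}−z̄) = -131.3728
γ_2 = -131.3728 / 9 = -14.597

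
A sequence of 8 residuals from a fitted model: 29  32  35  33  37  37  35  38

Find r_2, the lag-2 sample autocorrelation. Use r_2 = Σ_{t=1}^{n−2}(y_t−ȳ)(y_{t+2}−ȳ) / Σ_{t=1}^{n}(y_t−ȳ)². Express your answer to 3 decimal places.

Mean ȳ = (29 + 32 + 35 + 33 + 37 + 37 + 35 + 38)/8 = 34.5000
Deviations from mean: -5.5000, -2.5000, 0.5000, -1.5000, 2.5000, 2.5000, 0.5000, 3.5000
Σ(y_t−ȳ)(y_{t+2}−ȳ) = (-2.7500) + (3.7500) + (1.2500) + (-3.7500) + (1.2500) + (8.7500) = 8.5000
Denominator Σ(y_t−ȳ)² = 64.0000
r_2 = 8.5000 / 64.0000 = 0.133

0.133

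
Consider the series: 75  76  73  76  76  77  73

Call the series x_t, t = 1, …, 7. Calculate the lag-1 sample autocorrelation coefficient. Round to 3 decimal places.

-0.367

Mean x̄ = (75 + 76 + 73 + 76 + 76 + 77 + 73)/7 = 75.1429
Deviations from mean: -0.1429, 0.8571, -2.1429, 0.8571, 0.8571, 1.8571, -2.1429
Numerator Σ_{t=1}^{6}(x_t−x̄)(x_{t+1}−x̄) = -5.4490
Denominator Σ(x_t−x̄)² = 14.8571
r_1 = -5.4490 / 14.8571 = -0.367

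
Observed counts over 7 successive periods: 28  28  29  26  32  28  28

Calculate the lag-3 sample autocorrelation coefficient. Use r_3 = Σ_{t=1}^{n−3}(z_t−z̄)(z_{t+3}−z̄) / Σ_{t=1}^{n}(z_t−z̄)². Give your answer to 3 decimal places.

Mean z̄ = (28 + 28 + 29 + 26 + 32 + 28 + 28)/7 = 28.4286
Deviations from mean: -0.4286, -0.4286, 0.5714, -2.4286, 3.5714, -0.4286, -0.4286
Σ(z_t−z̄)(z_{t+3}−z̄) = (1.0408) + (-1.5306) + (-0.2449) + (1.0408) = 0.3061
Denominator Σ(z_t−z̄)² = 19.7143
r_3 = 0.3061 / 19.7143 = 0.016

0.016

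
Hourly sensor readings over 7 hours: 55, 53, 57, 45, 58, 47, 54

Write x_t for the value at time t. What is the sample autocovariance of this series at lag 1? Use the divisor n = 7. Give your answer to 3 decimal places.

Mean x̄ = (55 + 53 + 57 + 45 + 58 + 47 + 54)/7 = 52.7143
Σ_{t=1}^{6}(x_t−x̄)(x_{t+1}−x̄) = -109.5102
γ_1 = -109.5102 / 7 = -15.644

-15.644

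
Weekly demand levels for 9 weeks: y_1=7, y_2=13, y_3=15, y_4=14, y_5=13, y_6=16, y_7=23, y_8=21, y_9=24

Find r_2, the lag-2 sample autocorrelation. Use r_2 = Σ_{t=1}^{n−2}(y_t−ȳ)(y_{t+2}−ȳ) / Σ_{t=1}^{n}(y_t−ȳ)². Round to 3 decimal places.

Mean ȳ = (7 + 13 + 15 + 14 + 13 + 16 + 23 + 21 + 24)/9 = 16.2222
Σ(y_t−ȳ)(y_{t+2}−ȳ) = (11.2716) + (7.1605) + (3.9383) + (0.4938) + (-21.8395) + (-1.0617) + (52.7160) = 52.6790
Denominator Σ(y_t−ȳ)² = 241.5556
r_2 = 52.6790 / 241.5556 = 0.218

0.218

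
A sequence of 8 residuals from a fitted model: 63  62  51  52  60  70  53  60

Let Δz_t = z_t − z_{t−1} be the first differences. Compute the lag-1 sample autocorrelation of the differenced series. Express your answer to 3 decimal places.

-0.329

First differences Δz: -1, -11, 1, 8, 10, -17, 7
Mean of differences = -0.4286
Numerator Σ(Δz_t−Δz̄)(Δz_{t+1}−Δz̄) = -205.0408
Denominator Σ(Δz_t−Δz̄)² = 623.7143
r_1(Δz) = -205.0408 / 623.7143 = -0.329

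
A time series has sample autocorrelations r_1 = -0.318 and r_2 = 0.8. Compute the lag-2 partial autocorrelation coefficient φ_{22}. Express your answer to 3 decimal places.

φ_{22} = (r_2 − r_1²) / (1 − r_1²)
r_1² = (-0.318)² = 0.101124
Numerator = 0.8 − 0.1011 = 0.6989; denominator = 1 − 0.1011 = 0.8989
φ_{22} = 0.6989 / 0.8989 = 0.777

0.777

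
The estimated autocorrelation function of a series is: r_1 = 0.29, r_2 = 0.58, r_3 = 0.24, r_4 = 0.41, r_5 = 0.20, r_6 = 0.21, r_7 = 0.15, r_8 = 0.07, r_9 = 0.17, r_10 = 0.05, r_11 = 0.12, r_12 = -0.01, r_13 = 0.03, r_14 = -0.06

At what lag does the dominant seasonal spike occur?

The largest autocorrelation is r_2 = 0.58, with a weaker echo at lag 4 (0.41); the remaining lags stay at or below 0.29.
The dominant spike at lag 2 indicates a seasonal period of 2.

2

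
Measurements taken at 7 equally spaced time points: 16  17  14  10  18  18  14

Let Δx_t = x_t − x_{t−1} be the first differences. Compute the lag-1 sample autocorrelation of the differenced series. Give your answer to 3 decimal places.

-0.216

First differences Δx: 1, -3, -4, 8, 0, -4
Mean of differences = -0.3333
Numerator Σ(Δx_t−Δx̄)(Δx_{t+1}−Δx̄) = -22.7778
Denominator Σ(Δx_t−Δx̄)² = 105.3333
r_1(Δx) = -22.7778 / 105.3333 = -0.216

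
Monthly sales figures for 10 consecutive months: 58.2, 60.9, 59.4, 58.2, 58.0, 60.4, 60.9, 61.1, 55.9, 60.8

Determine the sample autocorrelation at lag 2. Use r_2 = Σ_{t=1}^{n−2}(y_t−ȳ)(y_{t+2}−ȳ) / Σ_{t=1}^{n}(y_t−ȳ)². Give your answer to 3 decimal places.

Mean ȳ = (58.2 + 60.9 + 59.4 + 58.2 + 58.0 + 60.4 + 60.9 + 61.1 + 55.9 + 60.8)/10 = 59.3800
Numerator Σ_{t=1}^{8}(y_t−ȳ)(y_{t+2}−ȳ) = -6.2388
Denominator Σ(y_t−ȳ)² = 27.4360
r_2 = -6.2388 / 27.4360 = -0.227

-0.227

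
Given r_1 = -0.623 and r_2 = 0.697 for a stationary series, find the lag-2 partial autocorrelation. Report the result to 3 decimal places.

0.505

φ_{22} = (r_2 − r_1²) / (1 − r_1²)
r_1² = (-0.623)² = 0.388129
Numerator = 0.697 − 0.3881 = 0.3089; denominator = 1 − 0.3881 = 0.6119
φ_{22} = 0.3089 / 0.6119 = 0.505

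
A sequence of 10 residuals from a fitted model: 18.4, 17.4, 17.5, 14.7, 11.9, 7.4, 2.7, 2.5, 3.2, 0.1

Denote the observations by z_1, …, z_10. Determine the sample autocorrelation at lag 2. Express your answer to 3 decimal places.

Mean z̄ = (18.4 + 17.4 + 17.5 + 14.7 + 11.9 + 7.4 + 2.7 + 2.5 + 3.2 + 0.1)/10 = 9.5800
Numerator Σ_{t=1}^{8}(z_t−z̄)(z_{t+2}−z̄) = 227.5912
Denominator Σ(z_t−z̄)² = 466.0560
r_2 = 227.5912 / 466.0560 = 0.488

0.488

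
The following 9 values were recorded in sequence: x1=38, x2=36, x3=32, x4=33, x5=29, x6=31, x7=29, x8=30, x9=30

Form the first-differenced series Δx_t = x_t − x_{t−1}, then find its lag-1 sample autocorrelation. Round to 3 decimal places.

First differences Δx: -2, -4, 1, -4, 2, -2, 1, 0
Mean of differences = -1.0000
Numerator Σ(Δx_t−Δx̄)(Δx_{t+1}−Δx̄) = -21.0000
Denominator Σ(Δx_t−Δx̄)² = 38.0000
r_1(Δx) = -21.0000 / 38.0000 = -0.553

-0.553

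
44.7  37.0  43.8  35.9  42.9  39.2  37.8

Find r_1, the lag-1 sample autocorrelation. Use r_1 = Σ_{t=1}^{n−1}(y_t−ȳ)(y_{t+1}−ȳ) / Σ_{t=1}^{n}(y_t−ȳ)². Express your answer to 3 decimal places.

Mean ȳ = (44.7 + 37.0 + 43.8 + 35.9 + 42.9 + 39.2 + 37.8)/7 = 40.1857
Deviations from mean: 4.5143, -3.1857, 3.6143, -4.2857, 2.7143, -0.9857, -2.3857
Numerator Σ_{t=1}^{6}(y_t−ȳ)(y_{t+1}−ȳ) = -53.3416
Denominator Σ(y_t−ȳ)² = 75.9886
r_1 = -53.3416 / 75.9886 = -0.702

-0.702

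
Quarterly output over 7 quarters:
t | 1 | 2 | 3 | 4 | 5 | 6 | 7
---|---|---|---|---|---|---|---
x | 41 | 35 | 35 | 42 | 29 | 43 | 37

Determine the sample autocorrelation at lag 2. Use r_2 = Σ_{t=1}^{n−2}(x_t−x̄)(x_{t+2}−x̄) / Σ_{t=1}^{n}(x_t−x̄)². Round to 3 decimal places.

0.202

Mean x̄ = (41 + 35 + 35 + 42 + 29 + 43 + 37)/7 = 37.4286
Deviations from mean: 3.5714, -2.4286, -2.4286, 4.5714, -8.4286, 5.5714, -0.4286
Σ(x_t−x̄)(x_{t+2}−x̄) = (-8.6735) + (-11.1020) + (20.4694) + (25.4694) + (3.6122) = 29.7755
Denominator Σ(x_t−x̄)² = 147.7143
r_2 = 29.7755 / 147.7143 = 0.202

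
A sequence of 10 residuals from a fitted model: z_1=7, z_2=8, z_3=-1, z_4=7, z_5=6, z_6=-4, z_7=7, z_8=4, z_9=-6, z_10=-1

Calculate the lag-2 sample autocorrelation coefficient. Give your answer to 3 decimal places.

-0.290

Mean z̄ = (7 + 8 − 1 + 7 + 6 − 4 + 7 + 4 − 6 − 1)/10 = 2.7000
Numerator Σ_{t=1}^{8}(z_t−z̄)(z_{t+2}−z̄) = -70.8800
Denominator Σ(z_t−z̄)² = 244.1000
r_2 = -70.8800 / 244.1000 = -0.290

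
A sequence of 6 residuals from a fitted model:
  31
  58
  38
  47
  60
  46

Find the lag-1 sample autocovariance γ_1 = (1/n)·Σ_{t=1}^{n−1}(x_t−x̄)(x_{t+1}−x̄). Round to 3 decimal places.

-47.185

Mean x̄ = (31 + 58 + 38 + 47 + 60 + 46)/6 = 46.6667
Deviations: -15.6667, 11.3333, -8.6667, 0.3333, 13.3333, -0.6667
Σ_{t=1}^{5}(x_t−x̄)(x_{t+1}−x̄) = -283.1111
γ_1 = -283.1111 / 6 = -47.185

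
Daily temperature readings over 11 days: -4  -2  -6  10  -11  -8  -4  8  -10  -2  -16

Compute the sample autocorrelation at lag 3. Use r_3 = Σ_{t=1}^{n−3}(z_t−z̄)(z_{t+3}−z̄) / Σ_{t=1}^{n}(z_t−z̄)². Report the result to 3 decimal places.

-0.350

Mean z̄ = (-4 − 2 − 6 + 10 − 11 − 8 − 4 + 8 − 10 − 2 − 16)/11 = -4.0909
Numerator Σ_{t=1}^{8}(z_t−z̄)(z_{t+3}−z̄) = -208.6612
Denominator Σ(z_t−z̄)² = 596.9091
r_3 = -208.6612 / 596.9091 = -0.350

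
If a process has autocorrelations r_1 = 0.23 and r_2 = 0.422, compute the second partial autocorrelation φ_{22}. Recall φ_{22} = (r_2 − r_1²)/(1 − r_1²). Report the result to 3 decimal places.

0.390

φ_{22} = (r_2 − r_1²) / (1 − r_1²)
r_1² = (0.23)² = 0.0529
Numerator = 0.422 − 0.0529 = 0.3691; denominator = 1 − 0.0529 = 0.9471
φ_{22} = 0.3691 / 0.9471 = 0.390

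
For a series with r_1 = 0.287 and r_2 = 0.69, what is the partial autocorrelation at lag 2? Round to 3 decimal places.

0.662

φ_{22} = (r_2 − r_1²) / (1 − r_1²)
r_1² = (0.287)² = 0.082369
Numerator = 0.69 − 0.0824 = 0.6076; denominator = 1 − 0.0824 = 0.9176
φ_{22} = 0.6076 / 0.9176 = 0.662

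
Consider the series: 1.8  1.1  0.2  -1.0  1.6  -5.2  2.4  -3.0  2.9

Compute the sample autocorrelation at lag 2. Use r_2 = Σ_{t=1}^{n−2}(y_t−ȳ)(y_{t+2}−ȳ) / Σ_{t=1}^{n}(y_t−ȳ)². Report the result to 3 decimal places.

Mean ȳ = (1.8 + 1.1 + 0.2 − 1.0 + 1.6 − 5.2 + 2.4 − 3.0 + 2.9)/9 = 0.0889
Σ(y_t−ȳ)(y_{t+2}−ȳ) = (0.1901) + (-1.1010) + (0.1679) + (5.7590) + (3.4923) + (16.3368) + (6.4968) = 31.3420
Denominator Σ(y_t−ȳ)² = 58.1889
r_2 = 31.3420 / 58.1889 = 0.539

0.539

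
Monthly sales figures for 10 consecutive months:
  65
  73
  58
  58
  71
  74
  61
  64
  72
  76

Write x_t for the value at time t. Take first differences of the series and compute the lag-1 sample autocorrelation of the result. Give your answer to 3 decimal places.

First differences Δx: 8, -15, 0, 13, 3, -13, 3, 8, 4
Mean of differences = 1.2222
Numerator Σ(Δx_t−Δx̄)(Δx_{t+1}−Δx̄) = -103.2716
Denominator Σ(Δx_t−Δx̄)² = 711.5556
r_1(Δx) = -103.2716 / 711.5556 = -0.145

-0.145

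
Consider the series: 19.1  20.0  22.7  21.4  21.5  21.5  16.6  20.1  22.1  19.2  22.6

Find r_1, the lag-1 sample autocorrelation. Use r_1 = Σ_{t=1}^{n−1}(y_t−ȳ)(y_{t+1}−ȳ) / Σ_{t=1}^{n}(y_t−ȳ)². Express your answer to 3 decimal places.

-0.130

Mean ȳ = (19.1 + 20.0 + 22.7 + 21.4 + 21.5 + 21.5 + 16.6 + 20.1 + 22.1 + 19.2 + 22.6)/11 = 20.6182
Numerator Σ_{t=1}^{10}(y_t−ȳ)(y_{t+1}−ȳ) = -4.3949
Denominator Σ(y_t−ȳ)² = 33.7364
r_1 = -4.3949 / 33.7364 = -0.130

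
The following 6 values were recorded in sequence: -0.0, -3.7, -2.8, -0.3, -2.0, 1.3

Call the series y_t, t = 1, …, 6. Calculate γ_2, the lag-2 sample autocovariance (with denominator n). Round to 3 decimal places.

Mean ȳ = (-0.0 − 3.7 − 2.8 − 0.3 − 2.0 + 1.3)/6 = -1.2500
Deviations: 1.2500, -2.4500, -1.5500, 0.9500, -0.7500, 2.5500
Σ_{t=1}^{4}(y_t−ȳ)(y_{t+2}−ȳ) = -0.6800
γ_2 = -0.6800 / 6 = -0.113

-0.113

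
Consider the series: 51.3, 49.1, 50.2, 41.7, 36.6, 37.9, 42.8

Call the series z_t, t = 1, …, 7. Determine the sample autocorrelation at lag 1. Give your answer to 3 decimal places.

0.579

Mean z̄ = (51.3 + 49.1 + 50.2 + 41.7 + 36.6 + 37.9 + 42.8)/7 = 44.2286
Deviations from mean: 7.0714, 4.8714, 5.9714, -2.5286, -7.6286, -6.3286, -1.4286
Σ(z_t−z̄)(z_{t+1}−z̄) = (34.4480) + (29.0894) + (-15.0992) + (19.2894) + (48.2780) + (9.0408) = 125.0463
Denominator Σ(z_t−z̄)² = 216.0743
r_1 = 125.0463 / 216.0743 = 0.579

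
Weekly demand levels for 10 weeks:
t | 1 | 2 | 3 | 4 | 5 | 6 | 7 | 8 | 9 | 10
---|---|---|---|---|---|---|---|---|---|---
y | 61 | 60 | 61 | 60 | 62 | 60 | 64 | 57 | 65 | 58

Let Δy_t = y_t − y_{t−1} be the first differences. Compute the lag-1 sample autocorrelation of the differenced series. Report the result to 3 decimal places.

First differences Δy: -1, 1, -1, 2, -2, 4, -7, 8, -7
Mean of differences = -0.3333
Numerator Σ(Δy_t−Δȳ)(Δy_{t+1}−Δȳ) = -154.4444
Denominator Σ(Δy_t−Δȳ)² = 188.0000
r_1(Δy) = -154.4444 / 188.0000 = -0.822

-0.822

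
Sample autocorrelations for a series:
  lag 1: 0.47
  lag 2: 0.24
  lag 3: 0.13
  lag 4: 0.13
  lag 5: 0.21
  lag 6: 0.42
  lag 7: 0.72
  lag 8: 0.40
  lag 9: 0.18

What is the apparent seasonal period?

7

The largest autocorrelation is r_7 = 0.72; the remaining lags stay at or below 0.47. The elevated value at lag 1 (0.47), dropping to 0.24 at lag 2, reflects decaying short-term dependence rather than seasonality.
The dominant spike at lag 7 indicates a seasonal period of 7.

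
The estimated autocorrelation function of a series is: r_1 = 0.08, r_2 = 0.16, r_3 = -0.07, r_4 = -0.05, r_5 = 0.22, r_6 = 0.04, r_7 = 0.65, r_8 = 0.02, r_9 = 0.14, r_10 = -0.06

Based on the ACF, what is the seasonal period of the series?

7

The largest autocorrelation is r_7 = 0.65; the remaining lags stay at or below 0.22.
The dominant spike at lag 7 indicates a seasonal period of 7.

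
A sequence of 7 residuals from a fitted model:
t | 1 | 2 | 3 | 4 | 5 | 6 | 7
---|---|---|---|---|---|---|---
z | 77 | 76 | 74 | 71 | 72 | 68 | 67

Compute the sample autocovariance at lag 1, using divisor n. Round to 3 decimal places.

6.548

Mean z̄ = (77 + 76 + 74 + 71 + 72 + 68 + 67)/7 = 72.1429
Σ_{t=1}^{6}(z_t−z̄)(z_{t+1}−z̄) = 45.8367
γ_1 = 45.8367 / 7 = 6.548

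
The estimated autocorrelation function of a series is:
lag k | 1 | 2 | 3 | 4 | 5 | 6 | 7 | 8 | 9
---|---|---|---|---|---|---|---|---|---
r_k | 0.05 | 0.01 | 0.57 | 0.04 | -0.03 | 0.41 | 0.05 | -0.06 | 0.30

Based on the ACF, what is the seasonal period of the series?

The largest autocorrelation is r_3 = 0.57, with weaker echoes at lags 6 (0.41) and 9 (0.30); the remaining lags stay at or below 0.05.
The dominant spike at lag 3 indicates a seasonal period of 3.

3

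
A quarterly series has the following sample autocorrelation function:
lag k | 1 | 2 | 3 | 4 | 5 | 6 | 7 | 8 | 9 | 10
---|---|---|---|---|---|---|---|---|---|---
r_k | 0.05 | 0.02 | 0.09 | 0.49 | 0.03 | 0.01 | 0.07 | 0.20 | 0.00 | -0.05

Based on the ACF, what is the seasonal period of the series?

4

The largest autocorrelation is r_4 = 0.49, with a weaker echo at lag 8 (0.20); the remaining lags stay at or below 0.09.
The dominant spike at lag 4 indicates a seasonal period of 4.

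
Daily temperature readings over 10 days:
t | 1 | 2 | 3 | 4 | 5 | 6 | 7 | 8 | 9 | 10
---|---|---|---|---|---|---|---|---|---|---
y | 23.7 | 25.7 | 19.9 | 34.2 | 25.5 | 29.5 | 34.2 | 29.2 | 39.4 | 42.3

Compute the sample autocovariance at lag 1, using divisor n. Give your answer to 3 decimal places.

Mean ȳ = (23.7 + 25.7 + 19.9 + 34.2 + 25.5 + 29.5 + 34.2 + 29.2 + 39.4 + 42.3)/10 = 30.3600
Σ_{t=1}^{9}(y_t−ȳ)(y_{t+1}−ȳ) = 114.8244
γ_1 = 114.8244 / 10 = 11.482

11.482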